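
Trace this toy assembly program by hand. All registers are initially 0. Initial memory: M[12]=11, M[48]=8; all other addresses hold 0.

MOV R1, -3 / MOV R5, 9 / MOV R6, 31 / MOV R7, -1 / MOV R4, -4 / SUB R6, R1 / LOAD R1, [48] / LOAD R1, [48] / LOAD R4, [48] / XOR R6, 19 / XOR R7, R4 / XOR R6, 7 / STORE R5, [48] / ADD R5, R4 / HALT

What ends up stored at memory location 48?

9

MOV R1, -3 → R1=-3
MOV R5, 9 → R5=9
MOV R6, 31 → R6=31
MOV R7, -1 → R7=-1
MOV R4, -4 → R4=-4
SUB R6, R1 → R6=31-(-3)=34
LOAD R1, [48] → R1=M[48]=8
LOAD R1, [48] → R1=M[48]=8
LOAD R4, [48] → R4=M[48]=8
XOR R6, 19 → R6=34^19=49
XOR R7, R4 → R7=(-1)^8=-9
XOR R6, 7 → R6=49^7=54
STORE R5, [48] → M[48]=9
ADD R5, R4 → R5=9+8=17
halt.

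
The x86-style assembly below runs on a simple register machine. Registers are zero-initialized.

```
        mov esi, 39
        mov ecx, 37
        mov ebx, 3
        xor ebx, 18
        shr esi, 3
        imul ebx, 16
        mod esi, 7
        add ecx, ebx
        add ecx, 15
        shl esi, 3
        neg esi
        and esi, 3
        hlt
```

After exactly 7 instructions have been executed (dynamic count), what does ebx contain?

272

after mov esi, 39: esi=39
after mov ecx, 37: ecx=37
after mov ebx, 3: ebx=3
after xor ebx, 18: ebx=3^18=17
after shr esi, 3: esi=39>>3=4
after imul ebx, 16: ebx=17*16=272
after mod esi, 7: esi=4%7=4
After step 7: ebx = 272.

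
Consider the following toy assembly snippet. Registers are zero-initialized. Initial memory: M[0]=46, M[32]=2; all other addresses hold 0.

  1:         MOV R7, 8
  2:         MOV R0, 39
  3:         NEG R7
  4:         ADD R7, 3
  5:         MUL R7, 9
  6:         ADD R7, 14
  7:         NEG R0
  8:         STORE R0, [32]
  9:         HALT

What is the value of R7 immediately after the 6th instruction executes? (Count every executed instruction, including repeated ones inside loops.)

MOV R7, 8 → R7=8
MOV R0, 39 → R0=39
NEG R7 → R7=-(8)=-8
ADD R7, 3 → R7=(-8)+3=-5
MUL R7, 9 → R7=(-5)*9=-45
ADD R7, 14 → R7=(-45)+14=-31
After step 6: R7 = -31.

-31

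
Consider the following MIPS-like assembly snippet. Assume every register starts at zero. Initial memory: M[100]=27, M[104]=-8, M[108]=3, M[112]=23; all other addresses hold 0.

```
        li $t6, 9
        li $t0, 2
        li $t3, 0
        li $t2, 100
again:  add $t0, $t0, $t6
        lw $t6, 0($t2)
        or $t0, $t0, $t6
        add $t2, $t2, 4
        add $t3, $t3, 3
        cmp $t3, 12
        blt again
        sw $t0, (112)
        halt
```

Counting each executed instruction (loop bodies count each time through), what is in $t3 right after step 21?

li $t6, 9 → $t6=9
li $t0, 2 → $t0=2
li $t3, 0 → $t3=0
li $t2, 100 → $t2=100
add $t0, $t0, $t6 → $t0=2+9=11
lw $t6, 0($t2) → $t6=M[100]=27
or $t0, $t0, $t6 → $t0=11|27=27
add $t2, $t2, 4 → $t2=100+4=104
add $t3, $t3, 3 → $t3=0+3=3
cmp $t3, 12  (cmp 3,12)
blt again: taken
add $t0, $t0, $t6 → $t0=27+27=54
lw $t6, 0($t2) → $t6=M[104]=-8
or $t0, $t0, $t6 → $t0=54|(-8)=-2
add $t2, $t2, 4 → $t2=104+4=108
add $t3, $t3, 3 → $t3=3+3=6
cmp $t3, 12  (cmp 6,12)
blt again: taken
add $t0, $t0, $t6 → $t0=(-2)+(-8)=-10
lw $t6, 0($t2) → $t6=M[108]=3
or $t0, $t0, $t6 → $t0=(-10)|3=-9
After step 21: $t3 = 6.

6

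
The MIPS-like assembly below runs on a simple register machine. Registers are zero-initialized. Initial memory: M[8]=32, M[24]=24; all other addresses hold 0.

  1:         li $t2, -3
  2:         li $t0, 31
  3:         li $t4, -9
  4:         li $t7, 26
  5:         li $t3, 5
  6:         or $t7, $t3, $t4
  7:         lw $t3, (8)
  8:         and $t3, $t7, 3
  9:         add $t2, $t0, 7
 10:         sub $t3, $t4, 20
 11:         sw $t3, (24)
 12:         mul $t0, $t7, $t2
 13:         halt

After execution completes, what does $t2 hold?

$t2=-3
$t0=31
$t4=-9
$t7=26
$t3=5
$t7=5|(-9)=-9
$t3=M[8]=32
$t3=(-9)&3=3
$t2=31+7=38
$t3=(-9)-20=-29
sw $t3, (24) → M[24]=-29
$t0=(-9)*38=-342
halt.

38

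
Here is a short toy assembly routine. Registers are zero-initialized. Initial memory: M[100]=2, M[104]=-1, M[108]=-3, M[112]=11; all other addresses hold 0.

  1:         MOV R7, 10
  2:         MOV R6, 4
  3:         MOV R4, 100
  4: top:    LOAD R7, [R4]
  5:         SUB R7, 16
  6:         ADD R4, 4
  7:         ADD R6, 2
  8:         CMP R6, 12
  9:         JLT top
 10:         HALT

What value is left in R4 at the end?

after MOV R7, 10: R7=10
after MOV R6, 4: R6=4
after MOV R4, 100: R4=100
after LOAD R7, [R4]: R7=M[100]=2
after SUB R7, 16: R7=2-16=-14
after ADD R4, 4: R4=100+4=104
after ADD R6, 2: R6=4+2=6
CMP R6, 12  (cmp 6,12)
JLT top: taken
after LOAD R7, [R4]: R7=M[104]=-1
after SUB R7, 16: R7=(-1)-16=-17
after ADD R4, 4: R4=104+4=108
after ADD R6, 2: R6=6+2=8
CMP R6, 12  (cmp 8,12)
JLT top: taken
after LOAD R7, [R4]: R7=M[108]=-3
after SUB R7, 16: R7=(-3)-16=-19
after ADD R4, 4: R4=108+4=112
after ADD R6, 2: R6=8+2=10
CMP R6, 12  (cmp 10,12)
JLT top: taken
after LOAD R7, [R4]: R7=M[112]=11
after SUB R7, 16: R7=11-16=-5
after ADD R4, 4: R4=112+4=116
after ADD R6, 2: R6=10+2=12
CMP R6, 12  (cmp 12,12)
JLT top: not taken
halt.

116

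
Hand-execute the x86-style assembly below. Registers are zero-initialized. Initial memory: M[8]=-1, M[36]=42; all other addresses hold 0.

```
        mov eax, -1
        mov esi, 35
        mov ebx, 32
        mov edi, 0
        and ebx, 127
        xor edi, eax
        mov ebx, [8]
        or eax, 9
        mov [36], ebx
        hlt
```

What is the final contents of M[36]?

-1

after mov eax, -1: eax=-1
after mov esi, 35: esi=35
after mov ebx, 32: ebx=32
after mov edi, 0: edi=0
after and ebx, 127: ebx=32&127=32
after xor edi, eax: edi=0^(-1)=-1
after mov ebx, [8]: ebx=M[8]=-1
after or eax, 9: eax=(-1)|9=-1
mov [36], ebx → M[36]=-1
halt.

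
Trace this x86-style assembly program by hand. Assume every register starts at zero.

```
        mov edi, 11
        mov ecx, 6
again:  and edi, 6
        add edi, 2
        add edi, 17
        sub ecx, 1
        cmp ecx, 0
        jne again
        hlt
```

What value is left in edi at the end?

23

mov edi, 11 → edi=11
mov ecx, 6 → ecx=6
and edi, 6 → edi=11&6=2
add edi, 2 → edi=2+2=4
add edi, 17 → edi=4+17=21
sub ecx, 1 → ecx=6-1=5
cmp ecx, 0  (cmp 5,0)
jne again: taken
and edi, 6 → edi=21&6=4
add edi, 2 → edi=4+2=6
add edi, 17 → edi=6+17=23
sub ecx, 1 → ecx=5-1=4
cmp ecx, 0  (cmp 4,0)
jne again: taken
and edi, 6 → edi=23&6=6
add edi, 2 → edi=6+2=8
add edi, 17 → edi=8+17=25
sub ecx, 1 → ecx=4-1=3
cmp ecx, 0  (cmp 3,0)
jne again: taken
and edi, 6 → edi=25&6=0
add edi, 2 → edi=0+2=2
add edi, 17 → edi=2+17=19
sub ecx, 1 → ecx=3-1=2
cmp ecx, 0  (cmp 2,0)
jne again: taken
and edi, 6 → edi=19&6=2
add edi, 2 → edi=2+2=4
add edi, 17 → edi=4+17=21
sub ecx, 1 → ecx=2-1=1
cmp ecx, 0  (cmp 1,0)
jne again: taken
and edi, 6 → edi=21&6=4
add edi, 2 → edi=4+2=6
add edi, 17 → edi=6+17=23
sub ecx, 1 → ecx=1-1=0
cmp ecx, 0  (cmp 0,0)
jne again: not taken
halt.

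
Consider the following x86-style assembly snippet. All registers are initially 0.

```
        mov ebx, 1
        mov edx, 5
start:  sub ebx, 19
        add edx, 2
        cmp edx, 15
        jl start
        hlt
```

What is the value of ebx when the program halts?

-94

mov ebx, 1 → ebx=1
mov edx, 5 → edx=5
sub ebx, 19 → ebx=1-19=-18
add edx, 2 → edx=5+2=7
cmp edx, 15  (cmp 7,15)
jl start: taken
sub ebx, 19 → ebx=(-18)-19=-37
add edx, 2 → edx=7+2=9
cmp edx, 15  (cmp 9,15)
jl start: taken
sub ebx, 19 → ebx=(-37)-19=-56
add edx, 2 → edx=9+2=11
cmp edx, 15  (cmp 11,15)
jl start: taken
sub ebx, 19 → ebx=(-56)-19=-75
add edx, 2 → edx=11+2=13
cmp edx, 15  (cmp 13,15)
jl start: taken
sub ebx, 19 → ebx=(-75)-19=-94
add edx, 2 → edx=13+2=15
cmp edx, 15  (cmp 15,15)
jl start: not taken
halt.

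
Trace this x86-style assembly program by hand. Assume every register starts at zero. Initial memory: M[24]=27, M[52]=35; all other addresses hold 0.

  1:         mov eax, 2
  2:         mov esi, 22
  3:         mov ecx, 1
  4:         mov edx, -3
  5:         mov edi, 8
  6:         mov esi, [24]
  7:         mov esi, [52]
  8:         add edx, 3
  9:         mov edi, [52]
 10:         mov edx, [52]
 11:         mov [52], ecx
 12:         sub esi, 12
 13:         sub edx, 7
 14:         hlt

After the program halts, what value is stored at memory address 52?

1

after mov eax, 2: eax=2
after mov esi, 22: esi=22
after mov ecx, 1: ecx=1
after mov edx, -3: edx=-3
after mov edi, 8: edi=8
after mov esi, [24]: esi=M[24]=27
after mov esi, [52]: esi=M[52]=35
after add edx, 3: edx=(-3)+3=0
after mov edi, [52]: edi=M[52]=35
after mov edx, [52]: edx=M[52]=35
mov [52], ecx → M[52]=1
after sub esi, 12: esi=35-12=23
after sub edx, 7: edx=35-7=28
halt.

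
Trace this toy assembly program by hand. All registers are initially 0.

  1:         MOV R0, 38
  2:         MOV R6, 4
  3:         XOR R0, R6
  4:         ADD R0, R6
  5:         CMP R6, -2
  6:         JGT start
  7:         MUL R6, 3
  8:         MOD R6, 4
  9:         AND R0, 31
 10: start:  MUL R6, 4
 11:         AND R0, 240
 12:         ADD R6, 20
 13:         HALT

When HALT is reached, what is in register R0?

32

R0=38
R6=4
R0=38^4=34
R0=34+4=38
CMP R6, -2  (cmp 4,-2)
JGT start: taken
R6=4*4=16
R0=38&240=32
R6=16+20=36
halt.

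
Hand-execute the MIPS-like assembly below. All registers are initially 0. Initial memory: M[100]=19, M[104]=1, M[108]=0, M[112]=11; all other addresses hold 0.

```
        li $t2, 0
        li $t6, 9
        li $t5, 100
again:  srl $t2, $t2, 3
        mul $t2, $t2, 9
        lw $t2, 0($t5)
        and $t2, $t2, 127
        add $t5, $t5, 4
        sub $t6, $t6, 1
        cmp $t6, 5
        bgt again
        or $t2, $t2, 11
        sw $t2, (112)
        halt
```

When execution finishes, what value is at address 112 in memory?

11

li $t2, 0 → $t2=0
li $t6, 9 → $t6=9
li $t5, 100 → $t5=100
srl $t2, $t2, 3 → $t2=0>>3=0
mul $t2, $t2, 9 → $t2=0*9=0
lw $t2, 0($t5) → $t2=M[100]=19
and $t2, $t2, 127 → $t2=19&127=19
add $t5, $t5, 4 → $t5=100+4=104
sub $t6, $t6, 1 → $t6=9-1=8
cmp $t6, 5  (cmp 8,5)
bgt again: taken
srl $t2, $t2, 3 → $t2=19>>3=2
mul $t2, $t2, 9 → $t2=2*9=18
lw $t2, 0($t5) → $t2=M[104]=1
and $t2, $t2, 127 → $t2=1&127=1
add $t5, $t5, 4 → $t5=104+4=108
sub $t6, $t6, 1 → $t6=8-1=7
cmp $t6, 5  (cmp 7,5)
bgt again: taken
srl $t2, $t2, 3 → $t2=1>>3=0
mul $t2, $t2, 9 → $t2=0*9=0
lw $t2, 0($t5) → $t2=M[108]=0
and $t2, $t2, 127 → $t2=0&127=0
add $t5, $t5, 4 → $t5=108+4=112
sub $t6, $t6, 1 → $t6=7-1=6
cmp $t6, 5  (cmp 6,5)
bgt again: taken
srl $t2, $t2, 3 → $t2=0>>3=0
mul $t2, $t2, 9 → $t2=0*9=0
lw $t2, 0($t5) → $t2=M[112]=11
and $t2, $t2, 127 → $t2=11&127=11
add $t5, $t5, 4 → $t5=112+4=116
sub $t6, $t6, 1 → $t6=6-1=5
cmp $t6, 5  (cmp 5,5)
bgt again: not taken
or $t2, $t2, 11 → $t2=11|11=11
sw $t2, (112) → M[112]=11
halt.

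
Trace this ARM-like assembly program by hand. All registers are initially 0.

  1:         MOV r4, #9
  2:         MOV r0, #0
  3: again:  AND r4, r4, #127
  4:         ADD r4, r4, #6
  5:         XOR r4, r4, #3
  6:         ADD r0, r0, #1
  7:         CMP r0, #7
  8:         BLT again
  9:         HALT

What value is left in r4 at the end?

36

r4=9
r0=0
r4=9&127=9
r4=9+6=15
r4=15^3=12
r0=0+1=1
CMP r0, #7  (cmp 1,7)
BLT again: taken
r4=12&127=12
r4=12+6=18
r4=18^3=17
r0=1+1=2
CMP r0, #7  (cmp 2,7)
BLT again: taken
r4=17&127=17
r4=17+6=23
r4=23^3=20
r0=2+1=3
CMP r0, #7  (cmp 3,7)
BLT again: taken
r4=20&127=20
r4=20+6=26
r4=26^3=25
r0=3+1=4
CMP r0, #7  (cmp 4,7)
BLT again: taken
r4=25&127=25
r4=25+6=31
r4=31^3=28
r0=4+1=5
CMP r0, #7  (cmp 5,7)
BLT again: taken
r4=28&127=28
r4=28+6=34
r4=34^3=33
r0=5+1=6
CMP r0, #7  (cmp 6,7)
BLT again: taken
r4=33&127=33
r4=33+6=39
r4=39^3=36
r0=6+1=7
CMP r0, #7  (cmp 7,7)
BLT again: not taken
halt.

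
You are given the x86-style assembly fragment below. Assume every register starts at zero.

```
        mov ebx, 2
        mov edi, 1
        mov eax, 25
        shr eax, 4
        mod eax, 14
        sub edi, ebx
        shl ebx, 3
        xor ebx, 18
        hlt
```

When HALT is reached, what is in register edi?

-1

mov ebx, 2 → ebx=2
mov edi, 1 → edi=1
mov eax, 25 → eax=25
shr eax, 4 → eax=25>>4=1
mod eax, 14 → eax=1%14=1
sub edi, ebx → edi=1-2=-1
shl ebx, 3 → ebx=2<<3=16
xor ebx, 18 → ebx=16^18=2
halt.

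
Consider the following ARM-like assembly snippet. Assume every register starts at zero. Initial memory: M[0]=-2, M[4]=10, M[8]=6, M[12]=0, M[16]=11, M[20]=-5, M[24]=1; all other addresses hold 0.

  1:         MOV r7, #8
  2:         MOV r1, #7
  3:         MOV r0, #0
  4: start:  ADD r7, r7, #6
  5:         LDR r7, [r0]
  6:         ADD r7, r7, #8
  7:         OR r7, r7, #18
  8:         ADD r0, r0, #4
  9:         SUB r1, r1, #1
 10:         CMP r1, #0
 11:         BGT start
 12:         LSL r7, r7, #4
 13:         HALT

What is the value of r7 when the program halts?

r7=8
r1=7
r0=0
r7=8+6=14
r7=M[0]=-2
r7=(-2)+8=6
r7=6|18=22
r0=0+4=4
r1=7-1=6
CMP r1, #0  (cmp 6,0)
BGT start: taken
r7=22+6=28
r7=M[4]=10
r7=10+8=18
r7=18|18=18
r0=4+4=8
r1=6-1=5
CMP r1, #0  (cmp 5,0)
BGT start: taken
r7=18+6=24
r7=M[8]=6
r7=6+8=14
r7=14|18=30
r0=8+4=12
r1=5-1=4
CMP r1, #0  (cmp 4,0)
BGT start: taken
r7=30+6=36
r7=M[12]=0
r7=0+8=8
r7=8|18=26
r0=12+4=16
r1=4-1=3
CMP r1, #0  (cmp 3,0)
BGT start: taken
r7=26+6=32
r7=M[16]=11
r7=11+8=19
r7=19|18=19
r0=16+4=20
r1=3-1=2
CMP r1, #0  (cmp 2,0)
BGT start: taken
r7=19+6=25
r7=M[20]=-5
r7=(-5)+8=3
r7=3|18=19
r0=20+4=24
r1=2-1=1
CMP r1, #0  (cmp 1,0)
BGT start: taken
r7=19+6=25
r7=M[24]=1
r7=1+8=9
r7=9|18=27
r0=24+4=28
r1=1-1=0
CMP r1, #0  (cmp 0,0)
BGT start: not taken
r7=27<<4=432
halt.

432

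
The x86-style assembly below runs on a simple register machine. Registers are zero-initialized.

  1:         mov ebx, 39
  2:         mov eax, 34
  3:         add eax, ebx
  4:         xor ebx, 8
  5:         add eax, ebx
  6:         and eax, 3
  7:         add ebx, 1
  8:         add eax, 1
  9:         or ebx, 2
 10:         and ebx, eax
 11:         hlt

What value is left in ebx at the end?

after mov ebx, 39: ebx=39
after mov eax, 34: eax=34
after add eax, ebx: eax=34+39=73
after xor ebx, 8: ebx=39^8=47
after add eax, ebx: eax=73+47=120
after and eax, 3: eax=120&3=0
after add ebx, 1: ebx=47+1=48
after add eax, 1: eax=0+1=1
after or ebx, 2: ebx=48|2=50
after and ebx, eax: ebx=50&1=0
halt.

0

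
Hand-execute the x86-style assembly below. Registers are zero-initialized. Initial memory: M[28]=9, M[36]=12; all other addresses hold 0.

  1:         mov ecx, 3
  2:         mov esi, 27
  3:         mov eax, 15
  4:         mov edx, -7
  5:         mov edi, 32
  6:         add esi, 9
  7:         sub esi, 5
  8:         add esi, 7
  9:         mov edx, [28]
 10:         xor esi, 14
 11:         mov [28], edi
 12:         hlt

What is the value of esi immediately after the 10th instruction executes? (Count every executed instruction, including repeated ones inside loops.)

mov ecx, 3 → ecx=3
mov esi, 27 → esi=27
mov eax, 15 → eax=15
mov edx, -7 → edx=-7
mov edi, 32 → edi=32
add esi, 9 → esi=27+9=36
sub esi, 5 → esi=36-5=31
add esi, 7 → esi=31+7=38
mov edx, [28] → edx=M[28]=9
xor esi, 14 → esi=38^14=40
After step 10: esi = 40.

40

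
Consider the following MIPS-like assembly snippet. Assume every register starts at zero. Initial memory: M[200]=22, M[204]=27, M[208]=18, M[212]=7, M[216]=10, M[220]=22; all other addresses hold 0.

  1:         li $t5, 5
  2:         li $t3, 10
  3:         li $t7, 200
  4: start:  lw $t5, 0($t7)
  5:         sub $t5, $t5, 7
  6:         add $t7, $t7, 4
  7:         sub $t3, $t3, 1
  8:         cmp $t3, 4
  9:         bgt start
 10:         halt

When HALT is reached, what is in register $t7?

li $t5, 5 → $t5=5
li $t3, 10 → $t3=10
li $t7, 200 → $t7=200
lw $t5, 0($t7) → $t5=M[200]=22
sub $t5, $t5, 7 → $t5=22-7=15
add $t7, $t7, 4 → $t7=200+4=204
sub $t3, $t3, 1 → $t3=10-1=9
cmp $t3, 4  (cmp 9,4)
bgt start: taken
lw $t5, 0($t7) → $t5=M[204]=27
sub $t5, $t5, 7 → $t5=27-7=20
add $t7, $t7, 4 → $t7=204+4=208
sub $t3, $t3, 1 → $t3=9-1=8
cmp $t3, 4  (cmp 8,4)
bgt start: taken
lw $t5, 0($t7) → $t5=M[208]=18
sub $t5, $t5, 7 → $t5=18-7=11
add $t7, $t7, 4 → $t7=208+4=212
sub $t3, $t3, 1 → $t3=8-1=7
cmp $t3, 4  (cmp 7,4)
bgt start: taken
lw $t5, 0($t7) → $t5=M[212]=7
sub $t5, $t5, 7 → $t5=7-7=0
add $t7, $t7, 4 → $t7=212+4=216
sub $t3, $t3, 1 → $t3=7-1=6
cmp $t3, 4  (cmp 6,4)
bgt start: taken
lw $t5, 0($t7) → $t5=M[216]=10
sub $t5, $t5, 7 → $t5=10-7=3
add $t7, $t7, 4 → $t7=216+4=220
sub $t3, $t3, 1 → $t3=6-1=5
cmp $t3, 4  (cmp 5,4)
bgt start: taken
lw $t5, 0($t7) → $t5=M[220]=22
sub $t5, $t5, 7 → $t5=22-7=15
add $t7, $t7, 4 → $t7=220+4=224
sub $t3, $t3, 1 → $t3=5-1=4
cmp $t3, 4  (cmp 4,4)
bgt start: not taken
halt.

224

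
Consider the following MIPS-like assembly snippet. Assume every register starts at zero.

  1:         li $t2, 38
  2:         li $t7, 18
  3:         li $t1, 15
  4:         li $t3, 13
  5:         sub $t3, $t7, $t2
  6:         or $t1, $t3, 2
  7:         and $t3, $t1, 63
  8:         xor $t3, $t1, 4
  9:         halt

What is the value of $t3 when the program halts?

li $t2, 38 → $t2=38
li $t7, 18 → $t7=18
li $t1, 15 → $t1=15
li $t3, 13 → $t3=13
sub $t3, $t7, $t2 → $t3=18-38=-20
or $t1, $t3, 2 → $t1=(-20)|2=-18
and $t3, $t1, 63 → $t3=(-18)&63=46
xor $t3, $t1, 4 → $t3=(-18)^4=-22
halt.

-22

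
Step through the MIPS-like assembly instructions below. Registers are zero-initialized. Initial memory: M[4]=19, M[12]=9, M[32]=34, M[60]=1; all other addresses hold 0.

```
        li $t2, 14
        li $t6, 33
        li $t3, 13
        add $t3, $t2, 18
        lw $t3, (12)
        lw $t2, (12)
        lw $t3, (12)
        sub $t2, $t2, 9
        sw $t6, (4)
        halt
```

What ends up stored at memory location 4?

33

li $t2, 14 → $t2=14
li $t6, 33 → $t6=33
li $t3, 13 → $t3=13
add $t3, $t2, 18 → $t3=14+18=32
lw $t3, (12) → $t3=M[12]=9
lw $t2, (12) → $t2=M[12]=9
lw $t3, (12) → $t3=M[12]=9
sub $t2, $t2, 9 → $t2=9-9=0
sw $t6, (4) → M[4]=33
halt.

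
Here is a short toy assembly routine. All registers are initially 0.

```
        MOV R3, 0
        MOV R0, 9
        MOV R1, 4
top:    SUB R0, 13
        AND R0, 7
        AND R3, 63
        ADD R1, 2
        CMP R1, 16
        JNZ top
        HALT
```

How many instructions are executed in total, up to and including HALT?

40

R3=0
R0=9
R1=4
R0=9-13=-4
R0=(-4)&7=4
R3=0&63=0
R1=4+2=6
CMP R1, 16  (cmp 6,16)
JNZ top: taken
R0=4-13=-9
R0=(-9)&7=7
R3=0&63=0
R1=6+2=8
CMP R1, 16  (cmp 8,16)
JNZ top: taken
R0=7-13=-6
R0=(-6)&7=2
R3=0&63=0
R1=8+2=10
CMP R1, 16  (cmp 10,16)
JNZ top: taken
R0=2-13=-11
R0=(-11)&7=5
R3=0&63=0
R1=10+2=12
CMP R1, 16  (cmp 12,16)
JNZ top: taken
R0=5-13=-8
R0=(-8)&7=0
R3=0&63=0
R1=12+2=14
CMP R1, 16  (cmp 14,16)
JNZ top: taken
R0=0-13=-13
R0=(-13)&7=3
R3=0&63=0
R1=14+2=16
CMP R1, 16  (cmp 16,16)
JNZ top: not taken
halt.
Total executed instructions: 40.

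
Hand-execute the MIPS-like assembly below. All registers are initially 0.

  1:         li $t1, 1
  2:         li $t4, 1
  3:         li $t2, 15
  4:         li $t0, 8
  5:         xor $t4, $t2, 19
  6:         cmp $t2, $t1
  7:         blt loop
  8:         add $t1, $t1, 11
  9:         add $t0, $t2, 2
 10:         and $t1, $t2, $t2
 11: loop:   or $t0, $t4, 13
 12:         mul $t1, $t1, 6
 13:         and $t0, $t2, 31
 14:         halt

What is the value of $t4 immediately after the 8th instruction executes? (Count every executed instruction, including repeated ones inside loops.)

$t1=1
$t4=1
$t2=15
$t0=8
$t4=15^19=28
cmp $t2, $t1  (cmp 15,1)
blt loop: not taken
$t1=1+11=12
After step 8: $t4 = 28.

28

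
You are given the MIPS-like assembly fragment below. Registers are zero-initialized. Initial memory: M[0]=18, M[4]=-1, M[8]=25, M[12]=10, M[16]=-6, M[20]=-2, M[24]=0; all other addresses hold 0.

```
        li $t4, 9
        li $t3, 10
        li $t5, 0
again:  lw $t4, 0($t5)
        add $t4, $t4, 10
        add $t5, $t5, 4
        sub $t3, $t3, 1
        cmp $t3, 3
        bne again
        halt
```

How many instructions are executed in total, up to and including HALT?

li $t4, 9 → $t4=9
li $t3, 10 → $t3=10
li $t5, 0 → $t5=0
lw $t4, 0($t5) → $t4=M[0]=18
add $t4, $t4, 10 → $t4=18+10=28
add $t5, $t5, 4 → $t5=0+4=4
sub $t3, $t3, 1 → $t3=10-1=9
cmp $t3, 3  (cmp 9,3)
bne again: taken
lw $t4, 0($t5) → $t4=M[4]=-1
add $t4, $t4, 10 → $t4=(-1)+10=9
add $t5, $t5, 4 → $t5=4+4=8
sub $t3, $t3, 1 → $t3=9-1=8
cmp $t3, 3  (cmp 8,3)
bne again: taken
lw $t4, 0($t5) → $t4=M[8]=25
add $t4, $t4, 10 → $t4=25+10=35
add $t5, $t5, 4 → $t5=8+4=12
sub $t3, $t3, 1 → $t3=8-1=7
cmp $t3, 3  (cmp 7,3)
bne again: taken
lw $t4, 0($t5) → $t4=M[12]=10
add $t4, $t4, 10 → $t4=10+10=20
add $t5, $t5, 4 → $t5=12+4=16
sub $t3, $t3, 1 → $t3=7-1=6
cmp $t3, 3  (cmp 6,3)
bne again: taken
lw $t4, 0($t5) → $t4=M[16]=-6
add $t4, $t4, 10 → $t4=(-6)+10=4
add $t5, $t5, 4 → $t5=16+4=20
sub $t3, $t3, 1 → $t3=6-1=5
cmp $t3, 3  (cmp 5,3)
bne again: taken
lw $t4, 0($t5) → $t4=M[20]=-2
add $t4, $t4, 10 → $t4=(-2)+10=8
add $t5, $t5, 4 → $t5=20+4=24
sub $t3, $t3, 1 → $t3=5-1=4
cmp $t3, 3  (cmp 4,3)
bne again: taken
lw $t4, 0($t5) → $t4=M[24]=0
add $t4, $t4, 10 → $t4=0+10=10
add $t5, $t5, 4 → $t5=24+4=28
sub $t3, $t3, 1 → $t3=4-1=3
cmp $t3, 3  (cmp 3,3)
bne again: not taken
halt.
Total executed instructions: 46.

46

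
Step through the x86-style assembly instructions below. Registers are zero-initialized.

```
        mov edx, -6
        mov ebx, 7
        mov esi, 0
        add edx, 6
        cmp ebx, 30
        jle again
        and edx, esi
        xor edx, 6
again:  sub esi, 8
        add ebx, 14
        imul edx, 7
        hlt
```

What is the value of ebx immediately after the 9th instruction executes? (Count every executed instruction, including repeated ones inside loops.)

21

edx=-6
ebx=7
esi=0
edx=(-6)+6=0
cmp ebx, 30  (cmp 7,30)
jle again: taken
esi=0-8=-8
ebx=7+14=21
edx=0*7=0
After step 9: ebx = 21.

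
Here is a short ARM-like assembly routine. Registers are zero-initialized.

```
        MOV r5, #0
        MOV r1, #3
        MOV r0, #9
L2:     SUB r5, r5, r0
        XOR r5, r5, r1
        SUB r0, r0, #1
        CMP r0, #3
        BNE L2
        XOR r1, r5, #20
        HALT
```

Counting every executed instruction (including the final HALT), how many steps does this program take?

35

MOV r5, #0 → r5=0
MOV r1, #3 → r1=3
MOV r0, #9 → r0=9
SUB r5, r5, r0 → r5=0-9=-9
XOR r5, r5, r1 → r5=(-9)^3=-12
SUB r0, r0, #1 → r0=9-1=8
CMP r0, #3  (cmp 8,3)
BNE L2: taken
SUB r5, r5, r0 → r5=(-12)-8=-20
XOR r5, r5, r1 → r5=(-20)^3=-17
SUB r0, r0, #1 → r0=8-1=7
CMP r0, #3  (cmp 7,3)
BNE L2: taken
SUB r5, r5, r0 → r5=(-17)-7=-24
XOR r5, r5, r1 → r5=(-24)^3=-21
SUB r0, r0, #1 → r0=7-1=6
CMP r0, #3  (cmp 6,3)
BNE L2: taken
SUB r5, r5, r0 → r5=(-21)-6=-27
XOR r5, r5, r1 → r5=(-27)^3=-26
SUB r0, r0, #1 → r0=6-1=5
CMP r0, #3  (cmp 5,3)
BNE L2: taken
SUB r5, r5, r0 → r5=(-26)-5=-31
XOR r5, r5, r1 → r5=(-31)^3=-30
SUB r0, r0, #1 → r0=5-1=4
CMP r0, #3  (cmp 4,3)
BNE L2: taken
SUB r5, r5, r0 → r5=(-30)-4=-34
XOR r5, r5, r1 → r5=(-34)^3=-35
SUB r0, r0, #1 → r0=4-1=3
CMP r0, #3  (cmp 3,3)
BNE L2: not taken
XOR r1, r5, #20 → r1=(-35)^20=-55
halt.
Total executed instructions: 35.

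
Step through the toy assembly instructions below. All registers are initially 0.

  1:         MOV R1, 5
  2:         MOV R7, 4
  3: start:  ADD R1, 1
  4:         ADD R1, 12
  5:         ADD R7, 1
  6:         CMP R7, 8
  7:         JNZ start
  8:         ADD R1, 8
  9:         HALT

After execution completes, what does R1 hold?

65

MOV R1, 5 → R1=5
MOV R7, 4 → R7=4
ADD R1, 1 → R1=5+1=6
ADD R1, 12 → R1=6+12=18
ADD R7, 1 → R7=4+1=5
CMP R7, 8  (cmp 5,8)
JNZ start: taken
ADD R1, 1 → R1=18+1=19
ADD R1, 12 → R1=19+12=31
ADD R7, 1 → R7=5+1=6
CMP R7, 8  (cmp 6,8)
JNZ start: taken
ADD R1, 1 → R1=31+1=32
ADD R1, 12 → R1=32+12=44
ADD R7, 1 → R7=6+1=7
CMP R7, 8  (cmp 7,8)
JNZ start: taken
ADD R1, 1 → R1=44+1=45
ADD R1, 12 → R1=45+12=57
ADD R7, 1 → R7=7+1=8
CMP R7, 8  (cmp 8,8)
JNZ start: not taken
ADD R1, 8 → R1=57+8=65
halt.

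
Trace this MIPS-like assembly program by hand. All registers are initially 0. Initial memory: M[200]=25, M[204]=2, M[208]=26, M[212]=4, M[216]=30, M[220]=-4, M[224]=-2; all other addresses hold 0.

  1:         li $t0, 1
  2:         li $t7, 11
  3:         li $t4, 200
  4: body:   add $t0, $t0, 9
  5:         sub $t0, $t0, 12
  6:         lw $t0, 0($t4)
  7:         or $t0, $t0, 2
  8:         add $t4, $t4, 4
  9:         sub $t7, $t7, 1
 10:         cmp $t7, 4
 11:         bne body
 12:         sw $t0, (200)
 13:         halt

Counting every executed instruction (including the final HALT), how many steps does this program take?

after li $t0, 1: $t0=1
after li $t7, 11: $t7=11
after li $t4, 200: $t4=200
after add $t0, $t0, 9: $t0=1+9=10
after sub $t0, $t0, 12: $t0=10-12=-2
after lw $t0, 0($t4): $t0=M[200]=25
after or $t0, $t0, 2: $t0=25|2=27
after add $t4, $t4, 4: $t4=200+4=204
after sub $t7, $t7, 1: $t7=11-1=10
cmp $t7, 4  (cmp 10,4)
bne body: taken
after add $t0, $t0, 9: $t0=27+9=36
after sub $t0, $t0, 12: $t0=36-12=24
after lw $t0, 0($t4): $t0=M[204]=2
after or $t0, $t0, 2: $t0=2|2=2
after add $t4, $t4, 4: $t4=204+4=208
after sub $t7, $t7, 1: $t7=10-1=9
cmp $t7, 4  (cmp 9,4)
bne body: taken
after add $t0, $t0, 9: $t0=2+9=11
after sub $t0, $t0, 12: $t0=11-12=-1
after lw $t0, 0($t4): $t0=M[208]=26
after or $t0, $t0, 2: $t0=26|2=26
after add $t4, $t4, 4: $t4=208+4=212
after sub $t7, $t7, 1: $t7=9-1=8
cmp $t7, 4  (cmp 8,4)
bne body: taken
after add $t0, $t0, 9: $t0=26+9=35
after sub $t0, $t0, 12: $t0=35-12=23
after lw $t0, 0($t4): $t0=M[212]=4
after or $t0, $t0, 2: $t0=4|2=6
after add $t4, $t4, 4: $t4=212+4=216
after sub $t7, $t7, 1: $t7=8-1=7
cmp $t7, 4  (cmp 7,4)
bne body: taken
after add $t0, $t0, 9: $t0=6+9=15
after sub $t0, $t0, 12: $t0=15-12=3
after lw $t0, 0($t4): $t0=M[216]=30
after or $t0, $t0, 2: $t0=30|2=30
after add $t4, $t4, 4: $t4=216+4=220
after sub $t7, $t7, 1: $t7=7-1=6
cmp $t7, 4  (cmp 6,4)
bne body: taken
after add $t0, $t0, 9: $t0=30+9=39
after sub $t0, $t0, 12: $t0=39-12=27
after lw $t0, 0($t4): $t0=M[220]=-4
after or $t0, $t0, 2: $t0=(-4)|2=-2
after add $t4, $t4, 4: $t4=220+4=224
after sub $t7, $t7, 1: $t7=6-1=5
cmp $t7, 4  (cmp 5,4)
bne body: taken
after add $t0, $t0, 9: $t0=(-2)+9=7
after sub $t0, $t0, 12: $t0=7-12=-5
after lw $t0, 0($t4): $t0=M[224]=-2
after or $t0, $t0, 2: $t0=(-2)|2=-2
after add $t4, $t4, 4: $t4=224+4=228
after sub $t7, $t7, 1: $t7=5-1=4
cmp $t7, 4  (cmp 4,4)
bne body: not taken
sw $t0, (200) → M[200]=-2
halt.
Total executed instructions: 61.

61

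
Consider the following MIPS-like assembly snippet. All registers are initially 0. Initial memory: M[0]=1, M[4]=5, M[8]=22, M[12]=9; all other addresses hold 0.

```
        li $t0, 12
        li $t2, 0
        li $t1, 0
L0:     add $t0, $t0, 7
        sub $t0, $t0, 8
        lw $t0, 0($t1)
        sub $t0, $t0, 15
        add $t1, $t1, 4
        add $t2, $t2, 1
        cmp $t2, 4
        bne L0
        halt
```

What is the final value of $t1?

16

li $t0, 12 → $t0=12
li $t2, 0 → $t2=0
li $t1, 0 → $t1=0
add $t0, $t0, 7 → $t0=12+7=19
sub $t0, $t0, 8 → $t0=19-8=11
lw $t0, 0($t1) → $t0=M[0]=1
sub $t0, $t0, 15 → $t0=1-15=-14
add $t1, $t1, 4 → $t1=0+4=4
add $t2, $t2, 1 → $t2=0+1=1
cmp $t2, 4  (cmp 1,4)
bne L0: taken
add $t0, $t0, 7 → $t0=(-14)+7=-7
sub $t0, $t0, 8 → $t0=(-7)-8=-15
lw $t0, 0($t1) → $t0=M[4]=5
sub $t0, $t0, 15 → $t0=5-15=-10
add $t1, $t1, 4 → $t1=4+4=8
add $t2, $t2, 1 → $t2=1+1=2
cmp $t2, 4  (cmp 2,4)
bne L0: taken
add $t0, $t0, 7 → $t0=(-10)+7=-3
sub $t0, $t0, 8 → $t0=(-3)-8=-11
lw $t0, 0($t1) → $t0=M[8]=22
sub $t0, $t0, 15 → $t0=22-15=7
add $t1, $t1, 4 → $t1=8+4=12
add $t2, $t2, 1 → $t2=2+1=3
cmp $t2, 4  (cmp 3,4)
bne L0: taken
add $t0, $t0, 7 → $t0=7+7=14
sub $t0, $t0, 8 → $t0=14-8=6
lw $t0, 0($t1) → $t0=M[12]=9
sub $t0, $t0, 15 → $t0=9-15=-6
add $t1, $t1, 4 → $t1=12+4=16
add $t2, $t2, 1 → $t2=3+1=4
cmp $t2, 4  (cmp 4,4)
bne L0: not taken
halt.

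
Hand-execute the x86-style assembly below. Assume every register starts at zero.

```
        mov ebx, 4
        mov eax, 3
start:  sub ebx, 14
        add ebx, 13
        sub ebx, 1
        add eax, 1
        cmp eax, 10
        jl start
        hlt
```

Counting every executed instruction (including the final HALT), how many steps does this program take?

45

after mov ebx, 4: ebx=4
after mov eax, 3: eax=3
after sub ebx, 14: ebx=4-14=-10
after add ebx, 13: ebx=(-10)+13=3
after sub ebx, 1: ebx=3-1=2
after add eax, 1: eax=3+1=4
cmp eax, 10  (cmp 4,10)
jl start: taken
after sub ebx, 14: ebx=2-14=-12
after add ebx, 13: ebx=(-12)+13=1
after sub ebx, 1: ebx=1-1=0
after add eax, 1: eax=4+1=5
cmp eax, 10  (cmp 5,10)
jl start: taken
after sub ebx, 14: ebx=0-14=-14
after add ebx, 13: ebx=(-14)+13=-1
after sub ebx, 1: ebx=(-1)-1=-2
after add eax, 1: eax=5+1=6
cmp eax, 10  (cmp 6,10)
jl start: taken
after sub ebx, 14: ebx=(-2)-14=-16
after add ebx, 13: ebx=(-16)+13=-3
after sub ebx, 1: ebx=(-3)-1=-4
after add eax, 1: eax=6+1=7
cmp eax, 10  (cmp 7,10)
jl start: taken
after sub ebx, 14: ebx=(-4)-14=-18
after add ebx, 13: ebx=(-18)+13=-5
after sub ebx, 1: ebx=(-5)-1=-6
after add eax, 1: eax=7+1=8
cmp eax, 10  (cmp 8,10)
jl start: taken
after sub ebx, 14: ebx=(-6)-14=-20
after add ebx, 13: ebx=(-20)+13=-7
after sub ebx, 1: ebx=(-7)-1=-8
after add eax, 1: eax=8+1=9
cmp eax, 10  (cmp 9,10)
jl start: taken
after sub ebx, 14: ebx=(-8)-14=-22
after add ebx, 13: ebx=(-22)+13=-9
after sub ebx, 1: ebx=(-9)-1=-10
after add eax, 1: eax=9+1=10
cmp eax, 10  (cmp 10,10)
jl start: not taken
halt.
Total executed instructions: 45.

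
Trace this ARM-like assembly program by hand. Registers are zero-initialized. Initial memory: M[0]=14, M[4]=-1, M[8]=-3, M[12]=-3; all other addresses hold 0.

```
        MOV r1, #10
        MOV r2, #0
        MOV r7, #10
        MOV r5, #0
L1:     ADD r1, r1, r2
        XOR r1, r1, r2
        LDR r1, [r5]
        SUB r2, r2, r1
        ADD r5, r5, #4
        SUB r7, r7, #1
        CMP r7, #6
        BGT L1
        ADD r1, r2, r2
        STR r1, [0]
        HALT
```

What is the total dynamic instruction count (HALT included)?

r1=10
r2=0
r7=10
r5=0
r1=10+0=10
r1=10^0=10
r1=M[0]=14
r2=0-14=-14
r5=0+4=4
r7=10-1=9
CMP r7, #6  (cmp 9,6)
BGT L1: taken
r1=14+(-14)=0
r1=0^(-14)=-14
r1=M[4]=-1
r2=(-14)-(-1)=-13
r5=4+4=8
r7=9-1=8
CMP r7, #6  (cmp 8,6)
BGT L1: taken
r1=(-1)+(-13)=-14
r1=(-14)^(-13)=1
r1=M[8]=-3
r2=(-13)-(-3)=-10
r5=8+4=12
r7=8-1=7
CMP r7, #6  (cmp 7,6)
BGT L1: taken
r1=(-3)+(-10)=-13
r1=(-13)^(-10)=5
r1=M[12]=-3
r2=(-10)-(-3)=-7
r5=12+4=16
r7=7-1=6
CMP r7, #6  (cmp 6,6)
BGT L1: not taken
r1=(-7)+(-7)=-14
STR r1, [0] → M[0]=-14
halt.
Total executed instructions: 39.

39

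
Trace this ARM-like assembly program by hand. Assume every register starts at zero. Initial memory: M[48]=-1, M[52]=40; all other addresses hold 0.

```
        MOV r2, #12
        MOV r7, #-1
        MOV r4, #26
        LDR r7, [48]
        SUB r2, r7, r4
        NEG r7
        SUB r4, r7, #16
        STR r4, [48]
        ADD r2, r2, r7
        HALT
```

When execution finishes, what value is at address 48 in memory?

-15

MOV r2, #12 → r2=12
MOV r7, #-1 → r7=-1
MOV r4, #26 → r4=26
LDR r7, [48] → r7=M[48]=-1
SUB r2, r7, r4 → r2=(-1)-26=-27
NEG r7 → r7=-(-1)=1
SUB r4, r7, #16 → r4=1-16=-15
STR r4, [48] → M[48]=-15
ADD r2, r2, r7 → r2=(-27)+1=-26
halt.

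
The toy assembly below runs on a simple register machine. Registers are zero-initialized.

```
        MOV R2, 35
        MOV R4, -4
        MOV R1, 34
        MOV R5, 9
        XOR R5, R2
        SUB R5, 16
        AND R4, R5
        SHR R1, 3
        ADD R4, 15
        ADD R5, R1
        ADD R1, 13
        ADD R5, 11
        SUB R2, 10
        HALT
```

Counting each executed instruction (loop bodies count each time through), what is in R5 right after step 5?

MOV R2, 35 → R2=35
MOV R4, -4 → R4=-4
MOV R1, 34 → R1=34
MOV R5, 9 → R5=9
XOR R5, R2 → R5=9^35=42
After step 5: R5 = 42.

42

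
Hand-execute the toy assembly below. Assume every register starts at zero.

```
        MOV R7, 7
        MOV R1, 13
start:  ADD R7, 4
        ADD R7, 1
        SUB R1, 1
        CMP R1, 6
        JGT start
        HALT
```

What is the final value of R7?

MOV R7, 7 → R7=7
MOV R1, 13 → R1=13
ADD R7, 4 → R7=7+4=11
ADD R7, 1 → R7=11+1=12
SUB R1, 1 → R1=13-1=12
CMP R1, 6  (cmp 12,6)
JGT start: taken
ADD R7, 4 → R7=12+4=16
ADD R7, 1 → R7=16+1=17
SUB R1, 1 → R1=12-1=11
CMP R1, 6  (cmp 11,6)
JGT start: taken
ADD R7, 4 → R7=17+4=21
ADD R7, 1 → R7=21+1=22
SUB R1, 1 → R1=11-1=10
CMP R1, 6  (cmp 10,6)
JGT start: taken
ADD R7, 4 → R7=22+4=26
ADD R7, 1 → R7=26+1=27
SUB R1, 1 → R1=10-1=9
CMP R1, 6  (cmp 9,6)
JGT start: taken
ADD R7, 4 → R7=27+4=31
ADD R7, 1 → R7=31+1=32
SUB R1, 1 → R1=9-1=8
CMP R1, 6  (cmp 8,6)
JGT start: taken
ADD R7, 4 → R7=32+4=36
ADD R7, 1 → R7=36+1=37
SUB R1, 1 → R1=8-1=7
CMP R1, 6  (cmp 7,6)
JGT start: taken
ADD R7, 4 → R7=37+4=41
ADD R7, 1 → R7=41+1=42
SUB R1, 1 → R1=7-1=6
CMP R1, 6  (cmp 6,6)
JGT start: not taken
halt.

42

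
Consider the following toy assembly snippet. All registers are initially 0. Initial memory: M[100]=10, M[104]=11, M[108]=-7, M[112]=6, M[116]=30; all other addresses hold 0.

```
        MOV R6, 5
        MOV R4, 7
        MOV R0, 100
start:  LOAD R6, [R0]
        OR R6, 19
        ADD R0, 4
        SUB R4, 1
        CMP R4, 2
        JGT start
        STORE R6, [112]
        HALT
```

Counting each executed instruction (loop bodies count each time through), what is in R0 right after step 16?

108

after MOV R6, 5: R6=5
after MOV R4, 7: R4=7
after MOV R0, 100: R0=100
after LOAD R6, [R0]: R6=M[100]=10
after OR R6, 19: R6=10|19=27
after ADD R0, 4: R0=100+4=104
after SUB R4, 1: R4=7-1=6
CMP R4, 2  (cmp 6,2)
JGT start: taken
after LOAD R6, [R0]: R6=M[104]=11
after OR R6, 19: R6=11|19=27
after ADD R0, 4: R0=104+4=108
after SUB R4, 1: R4=6-1=5
CMP R4, 2  (cmp 5,2)
JGT start: taken
after LOAD R6, [R0]: R6=M[108]=-7
After step 16: R0 = 108.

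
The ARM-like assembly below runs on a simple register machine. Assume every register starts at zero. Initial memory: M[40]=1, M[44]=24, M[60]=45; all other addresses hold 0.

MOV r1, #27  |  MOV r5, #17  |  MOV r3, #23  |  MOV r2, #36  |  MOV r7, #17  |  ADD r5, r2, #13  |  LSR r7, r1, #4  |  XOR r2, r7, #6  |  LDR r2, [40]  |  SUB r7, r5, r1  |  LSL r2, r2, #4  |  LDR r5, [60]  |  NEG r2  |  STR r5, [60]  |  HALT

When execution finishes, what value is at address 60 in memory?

r1=27
r5=17
r3=23
r2=36
r7=17
r5=36+13=49
r7=27>>4=1
r2=1^6=7
r2=M[40]=1
r7=49-27=22
r2=1<<4=16
r5=M[60]=45
r2=-(16)=-16
STR r5, [60] → M[60]=45
halt.

45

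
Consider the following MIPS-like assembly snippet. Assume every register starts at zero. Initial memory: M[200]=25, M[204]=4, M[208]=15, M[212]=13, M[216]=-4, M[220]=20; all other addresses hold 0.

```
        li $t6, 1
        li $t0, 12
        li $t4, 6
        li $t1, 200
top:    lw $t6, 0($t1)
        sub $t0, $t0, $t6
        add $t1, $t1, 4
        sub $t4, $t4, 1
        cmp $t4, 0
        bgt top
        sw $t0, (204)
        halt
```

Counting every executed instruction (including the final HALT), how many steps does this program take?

42

after li $t6, 1: $t6=1
after li $t0, 12: $t0=12
after li $t4, 6: $t4=6
after li $t1, 200: $t1=200
after lw $t6, 0($t1): $t6=M[200]=25
after sub $t0, $t0, $t6: $t0=12-25=-13
after add $t1, $t1, 4: $t1=200+4=204
after sub $t4, $t4, 1: $t4=6-1=5
cmp $t4, 0  (cmp 5,0)
bgt top: taken
after lw $t6, 0($t1): $t6=M[204]=4
after sub $t0, $t0, $t6: $t0=(-13)-4=-17
after add $t1, $t1, 4: $t1=204+4=208
after sub $t4, $t4, 1: $t4=5-1=4
cmp $t4, 0  (cmp 4,0)
bgt top: taken
after lw $t6, 0($t1): $t6=M[208]=15
after sub $t0, $t0, $t6: $t0=(-17)-15=-32
after add $t1, $t1, 4: $t1=208+4=212
after sub $t4, $t4, 1: $t4=4-1=3
cmp $t4, 0  (cmp 3,0)
bgt top: taken
after lw $t6, 0($t1): $t6=M[212]=13
after sub $t0, $t0, $t6: $t0=(-32)-13=-45
after add $t1, $t1, 4: $t1=212+4=216
after sub $t4, $t4, 1: $t4=3-1=2
cmp $t4, 0  (cmp 2,0)
bgt top: taken
after lw $t6, 0($t1): $t6=M[216]=-4
after sub $t0, $t0, $t6: $t0=(-45)-(-4)=-41
after add $t1, $t1, 4: $t1=216+4=220
after sub $t4, $t4, 1: $t4=2-1=1
cmp $t4, 0  (cmp 1,0)
bgt top: taken
after lw $t6, 0($t1): $t6=M[220]=20
after sub $t0, $t0, $t6: $t0=(-41)-20=-61
after add $t1, $t1, 4: $t1=220+4=224
after sub $t4, $t4, 1: $t4=1-1=0
cmp $t4, 0  (cmp 0,0)
bgt top: not taken
sw $t0, (204) → M[204]=-61
halt.
Total executed instructions: 42.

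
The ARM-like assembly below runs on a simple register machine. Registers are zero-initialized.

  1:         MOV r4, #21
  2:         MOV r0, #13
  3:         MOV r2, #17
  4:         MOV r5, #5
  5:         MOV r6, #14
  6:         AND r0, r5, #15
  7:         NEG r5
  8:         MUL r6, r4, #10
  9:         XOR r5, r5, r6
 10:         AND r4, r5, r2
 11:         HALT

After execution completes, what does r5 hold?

after MOV r4, #21: r4=21
after MOV r0, #13: r0=13
after MOV r2, #17: r2=17
after MOV r5, #5: r5=5
after MOV r6, #14: r6=14
after AND r0, r5, #15: r0=5&15=5
after NEG r5: r5=-(5)=-5
after MUL r6, r4, #10: r6=21*10=210
after XOR r5, r5, r6: r5=(-5)^210=-215
after AND r4, r5, r2: r4=(-215)&17=1
halt.

-215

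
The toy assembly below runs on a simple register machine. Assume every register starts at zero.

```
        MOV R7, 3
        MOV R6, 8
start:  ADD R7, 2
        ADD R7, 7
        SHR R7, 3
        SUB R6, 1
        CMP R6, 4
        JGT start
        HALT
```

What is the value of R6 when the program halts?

MOV R7, 3 → R7=3
MOV R6, 8 → R6=8
ADD R7, 2 → R7=3+2=5
ADD R7, 7 → R7=5+7=12
SHR R7, 3 → R7=12>>3=1
SUB R6, 1 → R6=8-1=7
CMP R6, 4  (cmp 7,4)
JGT start: taken
ADD R7, 2 → R7=1+2=3
ADD R7, 7 → R7=3+7=10
SHR R7, 3 → R7=10>>3=1
SUB R6, 1 → R6=7-1=6
CMP R6, 4  (cmp 6,4)
JGT start: taken
ADD R7, 2 → R7=1+2=3
ADD R7, 7 → R7=3+7=10
SHR R7, 3 → R7=10>>3=1
SUB R6, 1 → R6=6-1=5
CMP R6, 4  (cmp 5,4)
JGT start: taken
ADD R7, 2 → R7=1+2=3
ADD R7, 7 → R7=3+7=10
SHR R7, 3 → R7=10>>3=1
SUB R6, 1 → R6=5-1=4
CMP R6, 4  (cmp 4,4)
JGT start: not taken
halt.

4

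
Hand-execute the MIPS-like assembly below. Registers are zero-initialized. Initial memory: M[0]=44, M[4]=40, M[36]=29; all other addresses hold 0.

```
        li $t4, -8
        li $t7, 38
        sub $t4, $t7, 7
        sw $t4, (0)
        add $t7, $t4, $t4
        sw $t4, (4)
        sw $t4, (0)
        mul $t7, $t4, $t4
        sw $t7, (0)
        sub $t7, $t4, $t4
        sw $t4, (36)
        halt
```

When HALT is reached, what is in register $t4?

$t4=-8
$t7=38
$t4=38-7=31
sw $t4, (0) → M[0]=31
$t7=31+31=62
sw $t4, (4) → M[4]=31
sw $t4, (0) → M[0]=31
$t7=31*31=961
sw $t7, (0) → M[0]=961
$t7=31-31=0
sw $t4, (36) → M[36]=31
halt.

31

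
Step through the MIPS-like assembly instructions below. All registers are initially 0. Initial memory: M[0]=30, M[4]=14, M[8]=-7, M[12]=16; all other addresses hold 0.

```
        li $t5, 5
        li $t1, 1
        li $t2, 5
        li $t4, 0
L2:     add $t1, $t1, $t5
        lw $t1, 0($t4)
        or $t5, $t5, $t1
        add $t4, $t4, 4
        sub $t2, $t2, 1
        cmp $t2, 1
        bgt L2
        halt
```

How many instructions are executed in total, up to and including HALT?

33

after li $t5, 5: $t5=5
after li $t1, 1: $t1=1
after li $t2, 5: $t2=5
after li $t4, 0: $t4=0
after add $t1, $t1, $t5: $t1=1+5=6
after lw $t1, 0($t4): $t1=M[0]=30
after or $t5, $t5, $t1: $t5=5|30=31
after add $t4, $t4, 4: $t4=0+4=4
after sub $t2, $t2, 1: $t2=5-1=4
cmp $t2, 1  (cmp 4,1)
bgt L2: taken
after add $t1, $t1, $t5: $t1=30+31=61
after lw $t1, 0($t4): $t1=M[4]=14
after or $t5, $t5, $t1: $t5=31|14=31
after add $t4, $t4, 4: $t4=4+4=8
after sub $t2, $t2, 1: $t2=4-1=3
cmp $t2, 1  (cmp 3,1)
bgt L2: taken
after add $t1, $t1, $t5: $t1=14+31=45
after lw $t1, 0($t4): $t1=M[8]=-7
after or $t5, $t5, $t1: $t5=31|(-7)=-1
after add $t4, $t4, 4: $t4=8+4=12
after sub $t2, $t2, 1: $t2=3-1=2
cmp $t2, 1  (cmp 2,1)
bgt L2: taken
after add $t1, $t1, $t5: $t1=(-7)+(-1)=-8
after lw $t1, 0($t4): $t1=M[12]=16
after or $t5, $t5, $t1: $t5=(-1)|16=-1
after add $t4, $t4, 4: $t4=12+4=16
after sub $t2, $t2, 1: $t2=2-1=1
cmp $t2, 1  (cmp 1,1)
bgt L2: not taken
halt.
Total executed instructions: 33.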